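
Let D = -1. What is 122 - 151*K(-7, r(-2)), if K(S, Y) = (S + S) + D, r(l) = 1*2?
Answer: 2387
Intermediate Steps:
r(l) = 2
K(S, Y) = -1 + 2*S (K(S, Y) = (S + S) - 1 = 2*S - 1 = -1 + 2*S)
122 - 151*K(-7, r(-2)) = 122 - 151*(-1 + 2*(-7)) = 122 - 151*(-1 - 14) = 122 - 151*(-15) = 122 + 2265 = 2387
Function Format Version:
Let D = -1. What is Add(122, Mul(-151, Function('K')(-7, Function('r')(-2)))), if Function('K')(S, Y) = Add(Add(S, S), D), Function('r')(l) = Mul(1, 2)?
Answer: 2387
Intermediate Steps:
Function('r')(l) = 2
Function('K')(S, Y) = Add(-1, Mul(2, S)) (Function('K')(S, Y) = Add(Add(S, S), -1) = Add(Mul(2, S), -1) = Add(-1, Mul(2, S)))
Add(122, Mul(-151, Function('K')(-7, Function('r')(-2)))) = Add(122, Mul(-151, Add(-1, Mul(2, -7)))) = Add(122, Mul(-151, Add(-1, -14))) = Add(122, Mul(-151, -15)) = Add(122, 2265) = 2387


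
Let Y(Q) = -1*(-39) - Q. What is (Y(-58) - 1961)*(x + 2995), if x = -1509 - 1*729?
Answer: -1411048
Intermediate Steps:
Y(Q) = 39 - Q
x = -2238 (x = -1509 - 729 = -2238)
(Y(-58) - 1961)*(x + 2995) = ((39 - 1*(-58)) - 1961)*(-2238 + 2995) = ((39 + 58) - 1961)*757 = (97 - 1961)*757 = -1864*757 = -1411048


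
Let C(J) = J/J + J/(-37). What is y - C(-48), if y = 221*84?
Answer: 686783/37 ≈ 18562.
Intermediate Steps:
y = 18564
C(J) = 1 - J/37 (C(J) = 1 + J*(-1/37) = 1 - J/37)
y - C(-48) = 18564 - (1 - 1/37*(-48)) = 18564 - (1 + 48/37) = 18564 - 1*85/37 = 18564 - 85/37 = 686783/37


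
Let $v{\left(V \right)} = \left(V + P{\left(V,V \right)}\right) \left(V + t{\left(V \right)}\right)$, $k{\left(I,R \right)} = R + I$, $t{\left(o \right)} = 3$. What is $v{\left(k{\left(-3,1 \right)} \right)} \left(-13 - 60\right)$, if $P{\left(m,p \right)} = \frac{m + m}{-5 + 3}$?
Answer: $0$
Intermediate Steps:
$P{\left(m,p \right)} = - m$ ($P{\left(m,p \right)} = \frac{2 m}{-2} = 2 m \left(- \frac{1}{2}\right) = - m$)
$k{\left(I,R \right)} = I + R$
$v{\left(V \right)} = 0$ ($v{\left(V \right)} = \left(V - V\right) \left(V + 3\right) = 0 \left(3 + V\right) = 0$)
$v{\left(k{\left(-3,1 \right)} \right)} \left(-13 - 60\right) = 0 \left(-13 - 60\right) = 0 \left(-73\right) = 0$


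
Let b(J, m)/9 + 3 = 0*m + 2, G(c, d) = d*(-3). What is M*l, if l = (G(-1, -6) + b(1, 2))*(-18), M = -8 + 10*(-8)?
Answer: 14256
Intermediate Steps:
M = -88 (M = -8 - 80 = -88)
G(c, d) = -3*d
b(J, m) = -9 (b(J, m) = -27 + 9*(0*m + 2) = -27 + 9*(0 + 2) = -27 + 9*2 = -27 + 18 = -9)
l = -162 (l = (-3*(-6) - 9)*(-18) = (18 - 9)*(-18) = 9*(-18) = -162)
M*l = -88*(-162) = 14256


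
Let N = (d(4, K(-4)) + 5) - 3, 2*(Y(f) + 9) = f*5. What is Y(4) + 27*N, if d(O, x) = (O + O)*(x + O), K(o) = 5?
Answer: 1999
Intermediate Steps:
d(O, x) = 2*O*(O + x) (d(O, x) = (2*O)*(O + x) = 2*O*(O + x))
Y(f) = -9 + 5*f/2 (Y(f) = -9 + (f*5)/2 = -9 + (5*f)/2 = -9 + 5*f/2)
N = 74 (N = (2*4*(4 + 5) + 5) - 3 = (2*4*9 + 5) - 3 = (72 + 5) - 3 = 77 - 3 = 74)
Y(4) + 27*N = (-9 + (5/2)*4) + 27*74 = (-9 + 10) + 1998 = 1 + 1998 = 1999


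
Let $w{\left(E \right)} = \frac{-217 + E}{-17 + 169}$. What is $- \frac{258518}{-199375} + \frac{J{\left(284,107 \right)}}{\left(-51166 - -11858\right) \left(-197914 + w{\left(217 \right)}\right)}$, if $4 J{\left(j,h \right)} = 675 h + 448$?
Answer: $\frac{8044684652040239}{6204233800820000} \approx 1.2966$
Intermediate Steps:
$w{\left(E \right)} = - \frac{217}{152} + \frac{E}{152}$ ($w{\left(E \right)} = \frac{-217 + E}{152} = \left(-217 + E\right) \frac{1}{152} = - \frac{217}{152} + \frac{E}{152}$)
$J{\left(j,h \right)} = 112 + \frac{675 h}{4}$ ($J{\left(j,h \right)} = \frac{675 h + 448}{4} = \frac{448 + 675 h}{4} = 112 + \frac{675 h}{4}$)
$- \frac{258518}{-199375} + \frac{J{\left(284,107 \right)}}{\left(-51166 - -11858\right) \left(-197914 + w{\left(217 \right)}\right)} = - \frac{258518}{-199375} + \frac{112 + \frac{675}{4} \cdot 107}{\left(-51166 - -11858\right) \left(-197914 + \left(- \frac{217}{152} + \frac{1}{152} \cdot 217\right)\right)} = \left(-258518\right) \left(- \frac{1}{199375}\right) + \frac{112 + \frac{72225}{4}}{\left(-51166 + 11858\right) \left(-197914 + \left(- \frac{217}{152} + \frac{217}{152}\right)\right)} = \frac{258518}{199375} + \frac{72673}{4 \left(- 39308 \left(-197914 + 0\right)\right)} = \frac{258518}{199375} + \frac{72673}{4 \left(\left(-39308\right) \left(-197914\right)\right)} = \frac{258518}{199375} + \frac{72673}{4 \cdot 7779603512} = \frac{258518}{199375} + \frac{72673}{4} \cdot \frac{1}{7779603512} = \frac{258518}{199375} + \frac{72673}{31118414048} = \frac{8044684652040239}{6204233800820000}$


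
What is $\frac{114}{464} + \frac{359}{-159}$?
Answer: $- \frac{74225}{36888} \approx -2.0122$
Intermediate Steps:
$\frac{114}{464} + \frac{359}{-159} = 114 \cdot \frac{1}{464} + 359 \left(- \frac{1}{159}\right) = \frac{57}{232} - \frac{359}{159} = - \frac{74225}{36888}$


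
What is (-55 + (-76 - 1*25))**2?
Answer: 24336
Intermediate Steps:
(-55 + (-76 - 1*25))**2 = (-55 + (-76 - 25))**2 = (-55 - 101)**2 = (-156)**2 = 24336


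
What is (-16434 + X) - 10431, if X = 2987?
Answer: -23878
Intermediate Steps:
(-16434 + X) - 10431 = (-16434 + 2987) - 10431 = -13447 - 10431 = -23878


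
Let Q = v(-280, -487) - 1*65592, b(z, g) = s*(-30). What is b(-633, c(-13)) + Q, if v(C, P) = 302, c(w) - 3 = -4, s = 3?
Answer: -65380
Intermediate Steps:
c(w) = -1 (c(w) = 3 - 4 = -1)
b(z, g) = -90 (b(z, g) = 3*(-30) = -90)
Q = -65290 (Q = 302 - 1*65592 = 302 - 65592 = -65290)
b(-633, c(-13)) + Q = -90 - 65290 = -65380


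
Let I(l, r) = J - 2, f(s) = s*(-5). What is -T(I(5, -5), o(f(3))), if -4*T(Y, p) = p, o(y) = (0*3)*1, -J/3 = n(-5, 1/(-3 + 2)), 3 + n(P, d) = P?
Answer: 0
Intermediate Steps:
f(s) = -5*s
n(P, d) = -3 + P
J = 24 (J = -3*(-3 - 5) = -3*(-8) = 24)
o(y) = 0 (o(y) = 0*1 = 0)
I(l, r) = 22 (I(l, r) = 24 - 2 = 22)
T(Y, p) = -p/4
-T(I(5, -5), o(f(3))) = -(-1)*0/4 = -1*0 = 0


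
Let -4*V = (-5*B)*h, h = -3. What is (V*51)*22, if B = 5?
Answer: -42075/2 ≈ -21038.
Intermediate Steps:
V = -75/4 (V = -(-5*5)*(-3)/4 = -(-25)*(-3)/4 = -¼*75 = -75/4 ≈ -18.750)
(V*51)*22 = -75/4*51*22 = -3825/4*22 = -42075/2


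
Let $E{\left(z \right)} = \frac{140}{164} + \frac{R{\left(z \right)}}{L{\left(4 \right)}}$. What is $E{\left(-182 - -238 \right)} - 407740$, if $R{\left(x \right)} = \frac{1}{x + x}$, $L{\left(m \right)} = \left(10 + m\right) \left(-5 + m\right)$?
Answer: $- \frac{26212734281}{64288} \approx -4.0774 \cdot 10^{5}$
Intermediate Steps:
$L{\left(m \right)} = \left(-5 + m\right) \left(10 + m\right)$
$R{\left(x \right)} = \frac{1}{2 x}$
$E{\left(z \right)} = \frac{35}{41} - \frac{1}{28 z}$ ($E{\left(z \right)} = \frac{140}{164} + \frac{\frac{1}{2} \frac{1}{z}}{-50 + 4^{2} + 5 \cdot 4} = 140 \cdot \frac{1}{164} + \frac{\frac{1}{2} \frac{1}{z}}{-50 + 16 + 20} = \frac{35}{41} + \frac{\frac{1}{2} \frac{1}{z}}{-14} = \frac{35}{41} + \frac{1}{2 z} \left(- \frac{1}{14}\right) = \frac{35}{41} - \frac{1}{28 z}$)
$E{\left(-182 - -238 \right)} - 407740 = \frac{-41 + 980 \left(-182 - -238\right)}{1148 \left(-182 - -238\right)} - 407740 = \frac{-41 + 980 \left(-182 + 238\right)}{1148 \left(-182 + 238\right)} - 407740 = \frac{-41 + 980 \cdot 56}{1148 \cdot 56} - 407740 = \frac{1}{1148} \cdot \frac{1}{56} \left(-41 + 54880\right) - 407740 = \frac{1}{1148} \cdot \frac{1}{56} \cdot 54839 - 407740 = \frac{54839}{64288} - 407740 = - \frac{26212734281}{64288}$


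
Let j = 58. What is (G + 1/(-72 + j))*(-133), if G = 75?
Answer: -19931/2 ≈ -9965.5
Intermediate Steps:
(G + 1/(-72 + j))*(-133) = (75 + 1/(-72 + 58))*(-133) = (75 + 1/(-14))*(-133) = (75 - 1/14)*(-133) = (1049/14)*(-133) = -19931/2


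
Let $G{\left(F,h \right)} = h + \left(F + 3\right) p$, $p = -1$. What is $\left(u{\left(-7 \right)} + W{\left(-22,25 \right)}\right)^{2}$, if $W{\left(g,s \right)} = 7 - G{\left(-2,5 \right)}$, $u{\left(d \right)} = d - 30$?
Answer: $1156$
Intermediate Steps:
$G{\left(F,h \right)} = -3 + h - F$ ($G{\left(F,h \right)} = h + \left(F + 3\right) \left(-1\right) = h + \left(3 + F\right) \left(-1\right) = h - \left(3 + F\right) = -3 + h - F$)
$u{\left(d \right)} = -30 + d$
$W{\left(g,s \right)} = 3$ ($W{\left(g,s \right)} = 7 - \left(-3 + 5 - -2\right) = 7 - \left(-3 + 5 + 2\right) = 7 - 4 = 3$)
$\left(u{\left(-7 \right)} + W{\left(-22,25 \right)}\right)^{2} = \left(\left(-30 - 7\right) + 3\right)^{2} = \left(-37 + 3\right)^{2} = \left(-34\right)^{2} = 1156$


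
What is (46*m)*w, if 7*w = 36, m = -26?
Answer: -43056/7 ≈ -6150.9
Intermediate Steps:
w = 36/7 (w = (1/7)*36 = 36/7 ≈ 5.1429)
(46*m)*w = (46*(-26))*(36/7) = -1196*36/7 = -43056/7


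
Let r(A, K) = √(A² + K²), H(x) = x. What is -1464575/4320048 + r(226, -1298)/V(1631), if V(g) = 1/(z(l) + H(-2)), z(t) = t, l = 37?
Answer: -1464575/4320048 + 70*√433970 ≈ 46113.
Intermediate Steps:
V(g) = 1/35 (V(g) = 1/(37 - 2) = 1/35)
-1464575/4320048 + r(226, -1298)/V(1631) = -1464575/4320048 + √(226² + (-1298)²)/(1/35) = -1464575*1/4320048 + √(51076 + 1684804)*35 = -1464575/4320048 + √1735880*35 = -1464575/4320048 + (2*√433970)*35 = -1464575/4320048 + 70*√433970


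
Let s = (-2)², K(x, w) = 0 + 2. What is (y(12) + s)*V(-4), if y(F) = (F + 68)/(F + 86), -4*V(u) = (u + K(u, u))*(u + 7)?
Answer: 354/49 ≈ 7.2245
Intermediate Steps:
K(x, w) = 2
s = 4
V(u) = -(2 + u)*(7 + u)/4 (V(u) = -(u + 2)*(u + 7)/4 = -(2 + u)*(7 + u)/4)
y(F) = (68 + F)/(86 + F)
(y(12) + s)*V(-4) = ((68 + 12)/(86 + 12) + 4)*(-7/2 - 9/4*(-4) - ¼*(-4)²) = (80/98 + 4)*(-7/2 + 9 - ¼*16) = ((1/98)*80 + 4)*(-7/2 + 9 - 4) = (40/49 + 4)*(3/2) = (236/49)*(3/2) = 354/49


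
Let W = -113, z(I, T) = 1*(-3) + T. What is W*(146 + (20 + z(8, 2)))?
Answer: -18645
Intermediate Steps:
z(I, T) = -3 + T
W*(146 + (20 + z(8, 2))) = -113*(146 + (20 + (-3 + 2))) = -113*(146 + (20 - 1)) = -113*(146 + 19) = -113*165 = -18645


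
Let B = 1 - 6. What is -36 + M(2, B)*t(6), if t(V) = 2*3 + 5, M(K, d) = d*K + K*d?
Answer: -256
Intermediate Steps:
B = -5
M(K, d) = 2*K*d (M(K, d) = K*d + K*d = 2*K*d)
t(V) = 11 (t(V) = 6 + 5 = 11)
-36 + M(2, B)*t(6) = -36 + (2*2*(-5))*11 = -36 - 20*11 = -36 - 220 = -256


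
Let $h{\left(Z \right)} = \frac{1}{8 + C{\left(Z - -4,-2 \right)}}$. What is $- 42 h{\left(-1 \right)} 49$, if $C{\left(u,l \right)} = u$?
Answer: $- \frac{2058}{11} \approx -187.09$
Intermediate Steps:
$h{\left(Z \right)} = \frac{1}{12 + Z}$ ($h{\left(Z \right)} = \frac{1}{8 + \left(Z - -4\right)} = \frac{1}{8 + \left(Z + 4\right)} = \frac{1}{8 + \left(4 + Z\right)} = \frac{1}{12 + Z}$)
$- 42 h{\left(-1 \right)} 49 = - \frac{42}{12 - 1} \cdot 49 = - \frac{42}{11} \cdot 49 = \left(-42\right) \frac{1}{11} \cdot 49 = \left(- \frac{42}{11}\right) 49 = - \frac{2058}{11}$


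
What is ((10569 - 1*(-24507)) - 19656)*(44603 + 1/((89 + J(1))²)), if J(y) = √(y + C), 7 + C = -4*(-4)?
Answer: 14347953470551160/20861307 - 914920*√10/20861307 ≈ 6.8778e+8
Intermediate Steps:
C = 9 (C = -7 - 4*(-4) = -7 + 16 = 9)
J(y) = √(9 + y) (J(y) = √(y + 9) = √(9 + y))
((10569 - 1*(-24507)) - 19656)*(44603 + 1/((89 + J(1))²)) = ((10569 - 1*(-24507)) - 19656)*(44603 + 1/((89 + √(9 + 1))²)) = ((10569 + 24507) - 19656)*(44603 + 1/((89 + √10)²)) = (35076 - 19656)*(44603 + (89 + √10)⁻²) = 15420*(44603 + (89 + √10)⁻²) = 687778260 + 15420/(89 + √10)²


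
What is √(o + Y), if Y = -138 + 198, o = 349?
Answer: √409 ≈ 20.224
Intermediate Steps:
Y = 60
√(o + Y) = √(349 + 60) = √409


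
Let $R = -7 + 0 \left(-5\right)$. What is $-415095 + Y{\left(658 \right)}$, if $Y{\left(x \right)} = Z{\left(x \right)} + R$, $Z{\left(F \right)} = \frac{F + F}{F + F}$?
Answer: $-415101$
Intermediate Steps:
$Z{\left(F \right)} = 1$ ($Z{\left(F \right)} = \frac{2 F}{2 F} = 2 F \frac{1}{2 F} = 1$)
$R = -7$ ($R = -7 + 0 = -7$)
$Y{\left(x \right)} = -6$ ($Y{\left(x \right)} = 1 - 7 = -6$)
$-415095 + Y{\left(658 \right)} = -415095 - 6 = -415101$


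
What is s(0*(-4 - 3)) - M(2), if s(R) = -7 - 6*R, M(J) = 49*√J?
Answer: -7 - 49*√2 ≈ -76.297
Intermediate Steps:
s(0*(-4 - 3)) - M(2) = (-7 - 0*(-4 - 3)) - 49*√2 = (-7 - 0*(-7)) - 49*√2 = (-7 - 6*0) - 49*√2 = (-7 + 0) - 49*√2 = -7 - 49*√2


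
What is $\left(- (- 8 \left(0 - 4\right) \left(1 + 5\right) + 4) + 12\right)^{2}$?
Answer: $33856$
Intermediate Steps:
$\left(- (- 8 \left(0 - 4\right) \left(1 + 5\right) + 4) + 12\right)^{2} = \left(- (- 8 \left(\left(-4\right) 6\right) + 4) + 12\right)^{2} = \left(- (\left(-8\right) \left(-24\right) + 4) + 12\right)^{2} = \left(- (192 + 4) + 12\right)^{2} = \left(\left(-1\right) 196 + 12\right)^{2} = \left(-196 + 12\right)^{2} = \left(-184\right)^{2} = 33856$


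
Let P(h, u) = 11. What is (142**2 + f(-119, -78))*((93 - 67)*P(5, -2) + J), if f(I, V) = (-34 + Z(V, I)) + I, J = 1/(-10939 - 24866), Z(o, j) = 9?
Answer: 532491908/93 ≈ 5.7257e+6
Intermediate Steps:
J = -1/35805 (J = 1/(-35805) = -1/35805 ≈ -2.7929e-5)
f(I, V) = -25 + I (f(I, V) = (-34 + 9) + I = -25 + I)
(142**2 + f(-119, -78))*((93 - 67)*P(5, -2) + J) = (142**2 + (-25 - 119))*((93 - 67)*11 - 1/35805) = (20164 - 144)*(26*11 - 1/35805) = 20020*(286 - 1/35805) = 20020*(10240229/35805) = 532491908/93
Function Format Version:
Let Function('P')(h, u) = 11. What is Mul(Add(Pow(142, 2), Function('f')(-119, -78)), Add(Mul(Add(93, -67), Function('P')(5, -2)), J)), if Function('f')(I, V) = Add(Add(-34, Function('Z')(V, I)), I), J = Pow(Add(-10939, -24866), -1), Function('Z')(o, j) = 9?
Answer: Rational(532491908, 93) ≈ 5.7257e+6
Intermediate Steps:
J = Rational(-1, 35805) (J = Pow(-35805, -1) = Rational(-1, 35805) ≈ -2.7929e-5)
Function('f')(I, V) = Add(-25, I) (Function('f')(I, V) = Add(Add(-34, 9), I) = Add(-25, I))
Mul(Add(Pow(142, 2), Function('f')(-119, -78)), Add(Mul(Add(93, -67), Function('P')(5, -2)), J)) = Mul(Add(Pow(142, 2), Add(-25, -119)), Add(Mul(Add(93, -67), 11), Rational(-1, 35805))) = Mul(Add(20164, -144), Add(Mul(26, 11), Rational(-1, 35805))) = Mul(20020, Add(286, Rational(-1, 35805))) = Mul(20020, Rational(10240229, 35805)) = Rational(532491908, 93)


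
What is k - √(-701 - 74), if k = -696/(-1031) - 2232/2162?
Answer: -398220/1114511 - 5*I*√31 ≈ -0.3573 - 27.839*I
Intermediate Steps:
k = -398220/1114511 (k = -696*(-1/1031) - 2232*1/2162 = 696/1031 - 1116/1081 = -398220/1114511 ≈ -0.35730)
k - √(-701 - 74) = -398220/1114511 - √(-701 - 74) = -398220/1114511 - √(-775) = -398220/1114511 - 5*I*√31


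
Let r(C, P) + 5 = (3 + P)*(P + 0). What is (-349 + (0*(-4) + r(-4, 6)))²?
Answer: 90000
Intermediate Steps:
r(C, P) = -5 + P*(3 + P) (r(C, P) = -5 + (3 + P)*(P + 0) = -5 + (3 + P)*P = -5 + P*(3 + P))
(-349 + (0*(-4) + r(-4, 6)))² = (-349 + (0*(-4) + (-5 + 6² + 3*6)))² = (-349 + (0 + (-5 + 36 + 18)))² = (-349 + (0 + 49))² = (-349 + 49)² = (-300)² = 90000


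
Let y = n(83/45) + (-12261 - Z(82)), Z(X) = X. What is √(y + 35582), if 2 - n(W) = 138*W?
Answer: √5171955/15 ≈ 151.61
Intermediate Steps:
n(W) = 2 - 138*W
y = -188933/15 (y = (2 - 11454/45) + (-12261 - 1*82) = (2 - 11454/45) + (-12261 - 82) = (2 - 138*83/45) - 12343 = (2 - 3818/15) - 12343 = -3788/15 - 12343 = -188933/15 ≈ -12596.)
√(y + 35582) = √(-188933/15 + 35582) = √(344797/15) = √5171955/15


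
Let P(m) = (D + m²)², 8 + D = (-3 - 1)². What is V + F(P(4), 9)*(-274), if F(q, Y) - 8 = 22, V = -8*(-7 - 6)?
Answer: -8116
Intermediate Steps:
V = 104 (V = -8*(-13) = 104)
D = 8 (D = -8 + (-3 - 1)² = -8 + (-4)² = -8 + 16 = 8)
P(m) = (8 + m²)²
F(q, Y) = 30 (F(q, Y) = 8 + 22 = 30)
V + F(P(4), 9)*(-274) = 104 + 30*(-274) = 104 - 8220 = -8116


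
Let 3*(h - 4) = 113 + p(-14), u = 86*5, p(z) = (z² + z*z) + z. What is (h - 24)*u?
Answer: 185330/3 ≈ 61777.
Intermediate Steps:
p(z) = z + 2*z² (p(z) = (z² + z²) + z = 2*z² + z = z + 2*z²)
u = 430
h = 503/3 (h = 4 + (113 - 14*(1 + 2*(-14)))/3 = 4 + (113 - 14*(1 - 28))/3 = 4 + (113 - 14*(-27))/3 = 4 + (113 + 378)/3 = 4 + (⅓)*491 = 4 + 491/3 = 503/3 ≈ 167.67)
(h - 24)*u = (503/3 - 24)*430 = (431/3)*430 = 185330/3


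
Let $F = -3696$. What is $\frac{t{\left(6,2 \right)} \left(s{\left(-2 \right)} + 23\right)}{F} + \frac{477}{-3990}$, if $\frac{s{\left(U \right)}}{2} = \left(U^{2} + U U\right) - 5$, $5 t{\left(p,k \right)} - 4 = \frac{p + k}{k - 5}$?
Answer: $- \frac{32033}{263340} \approx -0.12164$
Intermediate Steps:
$t{\left(p,k \right)} = \frac{4}{5} + \frac{k + p}{5 \left(-5 + k\right)}$ ($t{\left(p,k \right)} = \frac{4}{5} + \frac{\left(p + k\right) \frac{1}{k - 5}}{5} = \frac{4}{5} + \frac{\left(k + p\right) \frac{1}{-5 + k}}{5} = \frac{4}{5} + \frac{\frac{1}{-5 + k} \left(k + p\right)}{5} = \frac{4}{5} + \frac{k + p}{5 \left(-5 + k\right)}$)
$s{\left(U \right)} = -10 + 4 U^{2}$ ($s{\left(U \right)} = 2 \left(\left(U^{2} + U U\right) - 5\right) = 2 \left(\left(U^{2} + U^{2}\right) - 5\right) = 2 \left(2 U^{2} - 5\right) = 2 \left(-5 + 2 U^{2}\right) = -10 + 4 U^{2}$)
$\frac{t{\left(6,2 \right)} \left(s{\left(-2 \right)} + 23\right)}{F} + \frac{477}{-3990} = \frac{\frac{-4 + 2 + \frac{1}{5} \cdot 6}{-5 + 2} \left(\left(-10 + 4 \left(-2\right)^{2}\right) + 23\right)}{-3696} + \frac{477}{-3990} = \frac{-4 + 2 + \frac{6}{5}}{-3} \left(\left(-10 + 4 \cdot 4\right) + 23\right) \left(- \frac{1}{3696}\right) + 477 \left(- \frac{1}{3990}\right) = \left(- \frac{1}{3}\right) \left(- \frac{4}{5}\right) \left(\left(-10 + 16\right) + 23\right) \left(- \frac{1}{3696}\right) - \frac{159}{1330} = \frac{4 \left(6 + 23\right)}{15} \left(- \frac{1}{3696}\right) - \frac{159}{1330} = \frac{4}{15} \cdot 29 \left(- \frac{1}{3696}\right) - \frac{159}{1330} = \frac{116}{15} \left(- \frac{1}{3696}\right) - \frac{159}{1330} = - \frac{29}{13860} - \frac{159}{1330} = - \frac{32033}{263340}$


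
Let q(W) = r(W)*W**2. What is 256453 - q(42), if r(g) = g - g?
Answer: 256453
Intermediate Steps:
r(g) = 0
q(W) = 0 (q(W) = 0*W**2 = 0)
256453 - q(42) = 256453 - 1*0 = 256453 + 0 = 256453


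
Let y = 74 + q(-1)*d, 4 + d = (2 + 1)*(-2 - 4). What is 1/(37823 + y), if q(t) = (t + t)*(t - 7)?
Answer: 1/37545 ≈ 2.6635e-5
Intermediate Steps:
q(t) = 2*t*(-7 + t) (q(t) = (2*t)*(-7 + t) = 2*t*(-7 + t))
d = -22 (d = -4 + (2 + 1)*(-2 - 4) = -4 + 3*(-6) = -4 - 18 = -22)
y = -278 (y = 74 + (2*(-1)*(-7 - 1))*(-22) = 74 + (2*(-1)*(-8))*(-22) = 74 + 16*(-22) = 74 - 352 = -278)
1/(37823 + y) = 1/(37823 - 278) = 1/37545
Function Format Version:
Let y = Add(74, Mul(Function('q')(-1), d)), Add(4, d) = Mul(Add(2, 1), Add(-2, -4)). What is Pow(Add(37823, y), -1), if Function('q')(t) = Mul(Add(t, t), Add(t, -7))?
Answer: Rational(1, 37545) ≈ 2.6635e-5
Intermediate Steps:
Function('q')(t) = Mul(2, t, Add(-7, t)) (Function('q')(t) = Mul(Mul(2, t), Add(-7, t)) = Mul(2, t, Add(-7, t)))
d = -22 (d = Add(-4, Mul(Add(2, 1), Add(-2, -4))) = Add(-4, Mul(3, -6)) = Add(-4, -18) = -22)
y = -278 (y = Add(74, Mul(Mul(2, -1, Add(-7, -1)), -22)) = Add(74, Mul(Mul(2, -1, -8), -22)) = Add(74, Mul(16, -22)) = Add(74, -352) = -278)
Pow(Add(37823, y), -1) = Pow(Add(37823, -278), -1) = Pow(37545, -1) = Rational(1, 37545)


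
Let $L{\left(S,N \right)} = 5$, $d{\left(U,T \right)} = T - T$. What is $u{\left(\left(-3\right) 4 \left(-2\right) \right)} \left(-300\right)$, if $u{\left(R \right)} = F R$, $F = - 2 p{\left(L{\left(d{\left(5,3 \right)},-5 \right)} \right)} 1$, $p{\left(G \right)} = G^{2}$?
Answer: $360000$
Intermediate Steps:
$d{\left(U,T \right)} = 0$
$F = -50$ ($F = - 2 \cdot 5^{2} \cdot 1 = \left(-2\right) 25 \cdot 1 = \left(-50\right) 1 = -50$)
$u{\left(R \right)} = - 50 R$
$u{\left(\left(-3\right) 4 \left(-2\right) \right)} \left(-300\right) = - 50 \left(-3\right) 4 \left(-2\right) \left(-300\right) = - 50 \left(\left(-12\right) \left(-2\right)\right) \left(-300\right) = \left(-50\right) 24 \left(-300\right) = \left(-1200\right) \left(-300\right) = 360000$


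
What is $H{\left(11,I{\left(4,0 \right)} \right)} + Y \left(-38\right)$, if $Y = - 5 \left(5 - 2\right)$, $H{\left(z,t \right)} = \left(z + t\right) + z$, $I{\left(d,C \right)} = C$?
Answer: $592$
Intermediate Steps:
$H{\left(z,t \right)} = t + 2 z$ ($H{\left(z,t \right)} = \left(t + z\right) + z = t + 2 z$)
$Y = -15$ ($Y = \left(-5\right) 3 = -15$)
$H{\left(11,I{\left(4,0 \right)} \right)} + Y \left(-38\right) = \left(0 + 2 \cdot 11\right) - -570 = \left(0 + 22\right) + 570 = 22 + 570 = 592$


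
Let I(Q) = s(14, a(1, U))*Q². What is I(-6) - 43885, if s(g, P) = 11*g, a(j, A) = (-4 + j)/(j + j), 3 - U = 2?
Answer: -38341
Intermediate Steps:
U = 1 (U = 3 - 1*2 = 3 - 2 = 1)
a(j, A) = (-4 + j)/(2*j) (a(j, A) = (-4 + j)/((2*j)) = (-4 + j)*(1/(2*j)) = (-4 + j)/(2*j))
I(Q) = 154*Q² (I(Q) = (11*14)*Q² = 154*Q²)
I(-6) - 43885 = 154*(-6)² - 43885 = 154*36 - 43885 = 5544 - 43885 = -38341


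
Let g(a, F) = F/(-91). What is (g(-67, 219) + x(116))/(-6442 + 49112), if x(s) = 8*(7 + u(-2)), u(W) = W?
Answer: 3421/3882970 ≈ 0.00088103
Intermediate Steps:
g(a, F) = -F/91 (g(a, F) = F*(-1/91) = -F/91)
x(s) = 40 (x(s) = 8*(7 - 2) = 8*5 = 40)
(g(-67, 219) + x(116))/(-6442 + 49112) = (-1/91*219 + 40)/(-6442 + 49112) = (-219/91 + 40)/42670 = (3421/91)*(1/42670) = 3421/3882970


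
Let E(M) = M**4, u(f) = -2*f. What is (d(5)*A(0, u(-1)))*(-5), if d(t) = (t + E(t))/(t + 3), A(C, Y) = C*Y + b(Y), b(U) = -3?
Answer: 4725/4 ≈ 1181.3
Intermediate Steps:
A(C, Y) = -3 + C*Y (A(C, Y) = C*Y - 3 = -3 + C*Y)
d(t) = (t + t**4)/(3 + t) (d(t) = (t + t**4)/(t + 3) = (t + t**4)/(3 + t))
(d(5)*A(0, u(-1)))*(-5) = (((5 + 5**4)/(3 + 5))*(-3 + 0*(-2*(-1))))*(-5) = (((5 + 625)/8)*(-3 + 0*2))*(-5) = (((1/8)*630)*(-3 + 0))*(-5) = ((315/4)*(-3))*(-5) = -945/4*(-5) = 4725/4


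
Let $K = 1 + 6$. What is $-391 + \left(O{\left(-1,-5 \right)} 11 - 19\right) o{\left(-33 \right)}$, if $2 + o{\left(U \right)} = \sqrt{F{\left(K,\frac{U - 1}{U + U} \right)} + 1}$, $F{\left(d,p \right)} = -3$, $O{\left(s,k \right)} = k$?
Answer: $-243 - 74 i \sqrt{2} \approx -243.0 - 104.65 i$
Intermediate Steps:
$K = 7$
$o{\left(U \right)} = -2 + i \sqrt{2}$ ($o{\left(U \right)} = -2 + \sqrt{-3 + 1} = -2 + \sqrt{-2} = -2 + i \sqrt{2}$)
$-391 + \left(O{\left(-1,-5 \right)} 11 - 19\right) o{\left(-33 \right)} = -391 + \left(\left(-5\right) 11 - 19\right) \left(-2 + i \sqrt{2}\right) = -391 + \left(-55 - 19\right) \left(-2 + i \sqrt{2}\right) = -391 - 74 \left(-2 + i \sqrt{2}\right) = -391 + \left(148 - 74 i \sqrt{2}\right) = -243 - 74 i \sqrt{2}$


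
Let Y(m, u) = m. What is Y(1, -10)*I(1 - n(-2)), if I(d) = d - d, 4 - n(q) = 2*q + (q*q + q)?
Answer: 0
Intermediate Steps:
n(q) = 4 - q² - 3*q (n(q) = 4 - (2*q + (q*q + q)) = 4 - (2*q + (q² + q)) = 4 - (2*q + (q + q²)) = 4 - (q² + 3*q) = 4 + (-q² - 3*q) = 4 - q² - 3*q)
I(d) = 0
Y(1, -10)*I(1 - n(-2)) = 1*0 = 0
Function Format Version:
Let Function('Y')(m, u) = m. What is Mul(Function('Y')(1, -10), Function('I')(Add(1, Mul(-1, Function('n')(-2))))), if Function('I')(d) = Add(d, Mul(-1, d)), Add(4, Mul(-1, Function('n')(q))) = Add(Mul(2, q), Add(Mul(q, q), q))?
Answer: 0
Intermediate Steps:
Function('n')(q) = Add(4, Mul(-1, Pow(q, 2)), Mul(-3, q)) (Function('n')(q) = Add(4, Mul(-1, Add(Mul(2, q), Add(Mul(q, q), q)))) = Add(4, Mul(-1, Add(Mul(2, q), Add(Pow(q, 2), q)))) = Add(4, Mul(-1, Add(Mul(2, q), Add(q, Pow(q, 2))))) = Add(4, Mul(-1, Add(Pow(q, 2), Mul(3, q)))) = Add(4, Add(Mul(-1, Pow(q, 2)), Mul(-3, q))) = Add(4, Mul(-1, Pow(q, 2)), Mul(-3, q)))
Function('I')(d) = 0
Mul(Function('Y')(1, -10), Function('I')(Add(1, Mul(-1, Function('n')(-2))))) = Mul(1, 0) = 0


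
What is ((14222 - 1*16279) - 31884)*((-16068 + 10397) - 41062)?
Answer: 1586164753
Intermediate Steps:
((14222 - 1*16279) - 31884)*((-16068 + 10397) - 41062) = ((14222 - 16279) - 31884)*(-5671 - 41062) = (-2057 - 31884)*(-46733) = -33941*(-46733) = 1586164753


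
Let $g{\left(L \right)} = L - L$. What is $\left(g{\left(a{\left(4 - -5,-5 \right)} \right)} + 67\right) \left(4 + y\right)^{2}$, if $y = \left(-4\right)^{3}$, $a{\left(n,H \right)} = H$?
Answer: $241200$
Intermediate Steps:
$y = -64$
$g{\left(L \right)} = 0$
$\left(g{\left(a{\left(4 - -5,-5 \right)} \right)} + 67\right) \left(4 + y\right)^{2} = \left(0 + 67\right) \left(4 - 64\right)^{2} = 67 \left(-60\right)^{2} = 67 \cdot 3600 = 241200$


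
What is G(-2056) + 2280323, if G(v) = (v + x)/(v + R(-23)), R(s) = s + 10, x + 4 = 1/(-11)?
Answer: 51897893818/22759 ≈ 2.2803e+6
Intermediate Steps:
x = -45/11 (x = -4 + 1/(-11) = -4 - 1/11 = -45/11 ≈ -4.0909)
R(s) = 10 + s
G(v) = (-45/11 + v)/(-13 + v) (G(v) = (v - 45/11)/(v + (10 - 23)) = (-45/11 + v)/(v - 13) = (-45/11 + v)/(-13 + v))
G(-2056) + 2280323 = (-45/11 - 2056)/(-13 - 2056) + 2280323 = -22661/11/(-2069) + 2280323 = -1/2069*(-22661/11) + 2280323 = 22661/22759 + 2280323 = 51897893818/22759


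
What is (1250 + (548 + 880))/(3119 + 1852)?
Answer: 2678/4971 ≈ 0.53872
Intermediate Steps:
(1250 + (548 + 880))/(3119 + 1852) = (1250 + 1428)/4971 = 2678*(1/4971) = 2678/4971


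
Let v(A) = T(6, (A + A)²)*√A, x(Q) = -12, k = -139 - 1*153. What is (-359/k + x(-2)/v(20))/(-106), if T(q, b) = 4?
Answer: -359/30952 + 3*√5/1060 ≈ -0.0052701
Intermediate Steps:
k = -292 (k = -139 - 153 = -292)
v(A) = 4*√A
(-359/k + x(-2)/v(20))/(-106) = (-359/(-292) - 12*√5/40)/(-106) = (-359*(-1/292) - 12*√5/40)*(-1/106) = (359/292 - 12*√5/40)*(-1/106) = (359/292 - 3*√5/10)*(-1/106) = -359/30952 + 3*√5/1060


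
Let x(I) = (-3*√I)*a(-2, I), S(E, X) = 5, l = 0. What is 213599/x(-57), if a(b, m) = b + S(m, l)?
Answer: 213599*I*√57/513 ≈ 3143.5*I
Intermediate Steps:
a(b, m) = 5 + b (a(b, m) = b + 5 = 5 + b)
x(I) = -9*√I (x(I) = (-3*√I)*(5 - 2) = -3*√I*3 = -9*√I)
213599/x(-57) = 213599/((-9*I*√57)) = 213599*(I*√57/513) = 213599*I*√57/513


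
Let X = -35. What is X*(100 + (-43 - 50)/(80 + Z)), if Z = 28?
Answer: -124915/36 ≈ -3469.9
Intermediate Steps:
X*(100 + (-43 - 50)/(80 + Z)) = -35*(100 + (-43 - 50)/(80 + 28)) = -35*(100 - 93/108) = -35*(100 - 93*1/108) = -35*(100 - 31/36) = -35*3569/36 = -124915/36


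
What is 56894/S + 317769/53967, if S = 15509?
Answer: 2666225973/278991401 ≈ 9.5567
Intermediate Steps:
56894/S + 317769/53967 = 56894/15509 + 317769/53967 = 56894*(1/15509) + 317769*(1/53967) = 56894/15509 + 105923/17989 = 2666225973/278991401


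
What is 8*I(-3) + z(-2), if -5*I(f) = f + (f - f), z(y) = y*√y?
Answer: 24/5 - 2*I*√2 ≈ 4.8 - 2.8284*I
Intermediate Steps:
z(y) = y^(3/2)
I(f) = -f/5 (I(f) = -(f + (f - f))/5 = -(f + 0)/5 = -f/5)
8*I(-3) + z(-2) = 8*(-⅕*(-3)) + (-2)^(3/2) = 8*(⅗) - 2*I*√2 = 24/5 - 2*I*√2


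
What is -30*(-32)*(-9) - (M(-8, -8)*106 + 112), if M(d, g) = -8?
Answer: -7904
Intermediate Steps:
-30*(-32)*(-9) - (M(-8, -8)*106 + 112) = -30*(-32)*(-9) - (-8*106 + 112) = 960*(-9) - (-848 + 112) = -8640 - 1*(-736) = -8640 + 736 = -7904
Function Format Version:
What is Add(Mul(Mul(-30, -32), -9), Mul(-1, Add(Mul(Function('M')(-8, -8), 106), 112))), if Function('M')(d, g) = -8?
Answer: -7904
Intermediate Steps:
Add(Mul(Mul(-30, -32), -9), Mul(-1, Add(Mul(Function('M')(-8, -8), 106), 112))) = Add(Mul(Mul(-30, -32), -9), Mul(-1, Add(Mul(-8, 106), 112))) = Add(Mul(960, -9), Mul(-1, Add(-848, 112))) = Add(-8640, Mul(-1, -736)) = Add(-8640, 736) = -7904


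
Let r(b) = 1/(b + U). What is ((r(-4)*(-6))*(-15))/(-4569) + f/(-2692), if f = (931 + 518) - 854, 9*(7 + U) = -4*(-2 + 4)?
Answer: -96234955/438691012 ≈ -0.21937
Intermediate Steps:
U = -71/9 (U = -7 + (-4*(-2 + 4))/9 = -7 + (-4*2)/9 = -7 + (1/9)*(-8) = -7 - 8/9 = -71/9 ≈ -7.8889)
r(b) = 1/(-71/9 + b) (r(b) = 1/(b - 71/9) = 1/(-71/9 + b))
f = 595 (f = 1449 - 854 = 595)
((r(-4)*(-6))*(-15))/(-4569) + f/(-2692) = (((9/(-71 + 9*(-4)))*(-6))*(-15))/(-4569) + 595/(-2692) = (((9/(-71 - 36))*(-6))*(-15))*(-1/4569) + 595*(-1/2692) = (((9/(-107))*(-6))*(-15))*(-1/4569) - 595/2692 = (((9*(-1/107))*(-6))*(-15))*(-1/4569) - 595/2692 = (-9/107*(-6)*(-15))*(-1/4569) - 595/2692 = ((54/107)*(-15))*(-1/4569) - 595/2692 = -810/107*(-1/4569) - 595/2692 = 270/162961 - 595/2692 = -96234955/438691012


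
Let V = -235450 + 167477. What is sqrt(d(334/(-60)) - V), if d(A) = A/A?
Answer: sqrt(67974) ≈ 260.72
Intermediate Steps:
d(A) = 1
V = -67973
sqrt(d(334/(-60)) - V) = sqrt(1 - 1*(-67973)) = sqrt(1 + 67973) = sqrt(67974)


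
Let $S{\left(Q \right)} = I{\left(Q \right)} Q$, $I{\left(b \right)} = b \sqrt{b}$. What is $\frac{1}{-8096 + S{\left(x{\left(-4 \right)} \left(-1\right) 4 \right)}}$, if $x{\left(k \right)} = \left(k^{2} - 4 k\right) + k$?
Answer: $- \frac{253}{552780064} - \frac{49 i \sqrt{7}}{17274377} \approx -4.5769 \cdot 10^{-7} - 7.5049 \cdot 10^{-6} i$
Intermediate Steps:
$x{\left(k \right)} = k^{2} - 3 k$
$I{\left(b \right)} = b^{\frac{3}{2}}$
$S{\left(Q \right)} = Q^{\frac{5}{2}}$ ($S{\left(Q \right)} = Q^{\frac{3}{2}} Q = Q^{\frac{5}{2}}$)
$\frac{1}{-8096 + S{\left(x{\left(-4 \right)} \left(-1\right) 4 \right)}} = \frac{1}{-8096 + \left(- 4 \left(-3 - 4\right) \left(-1\right) 4\right)^{\frac{5}{2}}} = \frac{1}{-8096 + \left(\left(-4\right) \left(-7\right) \left(-1\right) 4\right)^{\frac{5}{2}}} = \frac{1}{-8096 + \left(28 \left(-1\right) 4\right)^{\frac{5}{2}}} = \frac{1}{-8096 + \left(\left(-28\right) 4\right)^{\frac{5}{2}}} = \frac{1}{-8096 + \left(-112\right)^{\frac{5}{2}}} = \frac{1}{-8096 + 50176 i \sqrt{7}}$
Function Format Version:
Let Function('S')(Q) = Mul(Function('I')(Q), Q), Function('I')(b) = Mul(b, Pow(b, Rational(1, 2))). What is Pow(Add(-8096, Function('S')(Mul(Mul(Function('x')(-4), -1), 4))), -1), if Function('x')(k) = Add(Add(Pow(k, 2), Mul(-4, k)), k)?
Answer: Add(Rational(-253, 552780064), Mul(Rational(-49, 17274377), I, Pow(7, Rational(1, 2)))) ≈ Add(-4.5769e-7, Mul(-7.5049e-6, I))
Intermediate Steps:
Function('x')(k) = Add(Pow(k, 2), Mul(-3, k))
Function('I')(b) = Pow(b, Rational(3, 2))
Function('S')(Q) = Pow(Q, Rational(5, 2)) (Function('S')(Q) = Mul(Pow(Q, Rational(3, 2)), Q) = Pow(Q, Rational(5, 2)))
Pow(Add(-8096, Function('S')(Mul(Mul(Function('x')(-4), -1), 4))), -1) = Pow(Add(-8096, Pow(Mul(Mul(Mul(-4, Add(-3, -4)), -1), 4), Rational(5, 2))), -1) = Pow(Add(-8096, Pow(Mul(Mul(Mul(-4, -7), -1), 4), Rational(5, 2))), -1) = Pow(Add(-8096, Pow(Mul(Mul(28, -1), 4), Rational(5, 2))), -1) = Pow(Add(-8096, Pow(Mul(-28, 4), Rational(5, 2))), -1) = Pow(Add(-8096, Pow(-112, Rational(5, 2))), -1) = Pow(Add(-8096, Mul(50176, I, Pow(7, Rational(1, 2)))), -1)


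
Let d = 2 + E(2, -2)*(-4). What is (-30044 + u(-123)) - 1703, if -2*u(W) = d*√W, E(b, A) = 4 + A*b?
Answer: -31747 - I*√123 ≈ -31747.0 - 11.091*I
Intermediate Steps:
d = 2 (d = 2 + (4 - 2*2)*(-4) = 2 + (4 - 4)*(-4) = 2 + 0*(-4) = 2 + 0 = 2)
u(W) = -√W
(-30044 + u(-123)) - 1703 = (-30044 - √(-123)) - 1703 = (-30044 - I*√123) - 1703 = -31747 - I*√123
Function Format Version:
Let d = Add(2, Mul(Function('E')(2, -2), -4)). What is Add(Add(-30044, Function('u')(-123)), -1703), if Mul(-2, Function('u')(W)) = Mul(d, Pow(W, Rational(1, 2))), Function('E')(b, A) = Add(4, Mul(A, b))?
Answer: Add(-31747, Mul(-1, I, Pow(123, Rational(1, 2)))) ≈ Add(-31747., Mul(-11.091, I))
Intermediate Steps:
d = 2 (d = Add(2, Mul(Add(4, Mul(-2, 2)), -4)) = Add(2, Mul(Add(4, -4), -4)) = Add(2, Mul(0, -4)) = Add(2, 0) = 2)
Function('u')(W) = Mul(-1, Pow(W, Rational(1, 2))) (Function('u')(W) = Mul(Rational(-1, 2), Mul(2, Pow(W, Rational(1, 2)))) = Mul(-1, Pow(W, Rational(1, 2))))
Add(Add(-30044, Function('u')(-123)), -1703) = Add(Add(-30044, Mul(-1, Pow(-123, Rational(1, 2)))), -1703) = Add(Add(-30044, Mul(-1, Mul(I, Pow(123, Rational(1, 2))))), -1703) = Add(Add(-30044, Mul(-1, I, Pow(123, Rational(1, 2)))), -1703) = Add(-31747, Mul(-1, I, Pow(123, Rational(1, 2))))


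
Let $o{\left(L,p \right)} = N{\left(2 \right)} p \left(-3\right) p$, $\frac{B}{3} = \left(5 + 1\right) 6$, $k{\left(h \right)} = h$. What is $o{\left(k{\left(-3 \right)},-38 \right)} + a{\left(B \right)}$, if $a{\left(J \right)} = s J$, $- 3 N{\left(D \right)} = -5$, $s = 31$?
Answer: $-3872$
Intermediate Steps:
$N{\left(D \right)} = \frac{5}{3}$ ($N{\left(D \right)} = \left(- \frac{1}{3}\right) \left(-5\right) = \frac{5}{3}$)
$B = 108$ ($B = 3 \left(5 + 1\right) 6 = 3 \cdot 6 \cdot 6 = 3 \cdot 36 = 108$)
$o{\left(L,p \right)} = - 5 p^{2}$ ($o{\left(L,p \right)} = \frac{5 p \left(-3\right)}{3} p = \frac{5 \left(- 3 p\right)}{3} p = - 5 p p = - 5 p^{2}$)
$a{\left(J \right)} = 31 J$
$o{\left(k{\left(-3 \right)},-38 \right)} + a{\left(B \right)} = - 5 \left(-38\right)^{2} + 31 \cdot 108 = \left(-5\right) 1444 + 3348 = -7220 + 3348 = -3872$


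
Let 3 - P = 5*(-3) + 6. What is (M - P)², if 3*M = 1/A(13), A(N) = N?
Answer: 218089/1521 ≈ 143.39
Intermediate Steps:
P = 12 (P = 3 - (5*(-3) + 6) = 3 - (-15 + 6) = 3 - 1*(-9) = 3 + 9 = 12)
M = 1/39 (M = (⅓)/13 = (⅓)*(1/13) = 1/39 ≈ 0.025641)
(M - P)² = (1/39 - 1*12)² = (1/39 - 12)² = (-467/39)² = 218089/1521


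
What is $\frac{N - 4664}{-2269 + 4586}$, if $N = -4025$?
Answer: $- \frac{8689}{2317} \approx -3.7501$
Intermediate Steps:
$\frac{N - 4664}{-2269 + 4586} = \frac{-4025 - 4664}{-2269 + 4586} = - \frac{8689}{2317}$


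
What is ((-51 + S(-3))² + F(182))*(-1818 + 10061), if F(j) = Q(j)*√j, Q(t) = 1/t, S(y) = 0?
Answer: 21440043 + 8243*√182/182 ≈ 2.1441e+7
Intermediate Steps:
F(j) = j^(-½) (F(j) = √j/j = j^(-½))
((-51 + S(-3))² + F(182))*(-1818 + 10061) = ((-51 + 0)² + 182^(-½))*(-1818 + 10061) = ((-51)² + √182/182)*8243 = (2601 + √182/182)*8243 = 21440043 + 8243*√182/182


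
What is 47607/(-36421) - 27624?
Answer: -143734473/5203 ≈ -27625.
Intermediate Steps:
47607/(-36421) - 27624 = 47607*(-1/36421) - 27624 = -6801/5203 - 27624 = -143734473/5203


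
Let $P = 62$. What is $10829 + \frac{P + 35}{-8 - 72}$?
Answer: $\frac{866223}{80} \approx 10828.0$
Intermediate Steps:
$10829 + \frac{P + 35}{-8 - 72} = 10829 + \frac{62 + 35}{-8 - 72} = 10829 + \frac{97}{-80} = 10829 + 97 \left(- \frac{1}{80}\right) = 10829 - \frac{97}{80} = \frac{866223}{80}$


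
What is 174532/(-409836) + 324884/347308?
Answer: 4533299948/8896207593 ≈ 0.50958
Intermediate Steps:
174532/(-409836) + 324884/347308 = 174532*(-1/409836) + 324884*(1/347308) = -43633/102459 + 81221/86827 = 4533299948/8896207593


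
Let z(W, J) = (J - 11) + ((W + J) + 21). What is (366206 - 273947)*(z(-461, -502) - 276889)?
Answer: -25679739096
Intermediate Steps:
z(W, J) = 10 + W + 2*J (z(W, J) = (-11 + J) + ((J + W) + 21) = (-11 + J) + (21 + J + W) = 10 + W + 2*J)
(366206 - 273947)*(z(-461, -502) - 276889) = (366206 - 273947)*((10 - 461 + 2*(-502)) - 276889) = 92259*((10 - 461 - 1004) - 276889) = 92259*(-1455 - 276889) = 92259*(-278344) = -25679739096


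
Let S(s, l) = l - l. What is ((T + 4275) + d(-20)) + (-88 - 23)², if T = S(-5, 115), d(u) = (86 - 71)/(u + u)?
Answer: 132765/8 ≈ 16596.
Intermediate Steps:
d(u) = 15/(2*u) (d(u) = 15/((2*u)) = 15*(1/(2*u)) = 15/(2*u))
S(s, l) = 0
T = 0
((T + 4275) + d(-20)) + (-88 - 23)² = ((0 + 4275) + (15/2)/(-20)) + (-88 - 23)² = (4275 + (15/2)*(-1/20)) + (-111)² = (4275 - 3/8) + 12321 = 34197/8 + 12321 = 132765/8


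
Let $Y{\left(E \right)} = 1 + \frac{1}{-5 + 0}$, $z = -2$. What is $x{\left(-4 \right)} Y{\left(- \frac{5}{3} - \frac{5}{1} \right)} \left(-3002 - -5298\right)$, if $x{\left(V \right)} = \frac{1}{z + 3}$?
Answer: $\frac{9184}{5} \approx 1836.8$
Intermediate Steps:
$Y{\left(E \right)} = \frac{4}{5}$ ($Y{\left(E \right)} = 1 + \frac{1}{-5} = 1 - \frac{1}{5} = \frac{4}{5}$)
$x{\left(V \right)} = 1$ ($x{\left(V \right)} = \frac{1}{-2 + 3} = 1^{-1} = 1$)
$x{\left(-4 \right)} Y{\left(- \frac{5}{3} - \frac{5}{1} \right)} \left(-3002 - -5298\right) = 1 \cdot \frac{4}{5} \left(-3002 - -5298\right) = \frac{4 \left(-3002 + 5298\right)}{5} = \frac{4}{5} \cdot 2296 = \frac{9184}{5}$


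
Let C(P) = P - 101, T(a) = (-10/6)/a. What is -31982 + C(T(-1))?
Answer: -96244/3 ≈ -32081.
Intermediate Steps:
T(a) = -5/(3*a) (T(a) = (-10*⅙)/a = -5/(3*a))
C(P) = -101 + P
-31982 + C(T(-1)) = -31982 + (-101 - 5/3/(-1)) = -31982 + (-101 - 5/3*(-1)) = -31982 + (-101 + 5/3) = -31982 - 298/3 = -96244/3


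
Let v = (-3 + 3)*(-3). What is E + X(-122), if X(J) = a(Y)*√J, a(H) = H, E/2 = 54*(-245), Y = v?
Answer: -26460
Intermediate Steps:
v = 0 (v = 0*(-3) = 0)
Y = 0
E = -26460 (E = 2*(54*(-245)) = 2*(-13230) = -26460)
X(J) = 0 (X(J) = 0*√J = 0)
E + X(-122) = -26460 + 0 = -26460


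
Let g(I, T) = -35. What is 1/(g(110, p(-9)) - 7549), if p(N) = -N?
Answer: -1/7584 ≈ -0.00013186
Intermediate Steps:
1/(g(110, p(-9)) - 7549) = 1/(-35 - 7549) = 1/(-7584) = -1/7584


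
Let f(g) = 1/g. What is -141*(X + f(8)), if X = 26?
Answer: -29469/8 ≈ -3683.6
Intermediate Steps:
-141*(X + f(8)) = -141*(26 + 1/8) = -141*209/8 = -29469/8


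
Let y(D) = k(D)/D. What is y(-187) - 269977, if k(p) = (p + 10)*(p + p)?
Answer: -270331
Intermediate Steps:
k(p) = 2*p*(10 + p) (k(p) = (10 + p)*(2*p) = 2*p*(10 + p))
y(D) = 20 + 2*D (y(D) = (2*D*(10 + D))/D = 20 + 2*D)
y(-187) - 269977 = (20 + 2*(-187)) - 269977 = (20 - 374) - 269977 = -354 - 269977 = -270331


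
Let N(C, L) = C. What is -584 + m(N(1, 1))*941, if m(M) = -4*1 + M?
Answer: -3407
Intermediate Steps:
m(M) = -4 + M
-584 + m(N(1, 1))*941 = -584 + (-4 + 1)*941 = -584 - 3*941 = -584 - 2823 = -3407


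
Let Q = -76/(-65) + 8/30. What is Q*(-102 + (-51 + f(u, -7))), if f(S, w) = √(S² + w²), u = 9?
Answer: -2856/13 + 56*√130/39 ≈ -203.32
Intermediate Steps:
Q = 56/39 (Q = -76*(-1/65) + 8*(1/30) = 76/65 + 4/15 = 56/39 ≈ 1.4359)
Q*(-102 + (-51 + f(u, -7))) = 56*(-102 + (-51 + √(9² + (-7)²)))/39 = 56*(-102 + (-51 + √(81 + 49)))/39 = 56*(-102 + (-51 + √130))/39 = 56*(-153 + √130)/39 = -2856/13 + 56*√130/39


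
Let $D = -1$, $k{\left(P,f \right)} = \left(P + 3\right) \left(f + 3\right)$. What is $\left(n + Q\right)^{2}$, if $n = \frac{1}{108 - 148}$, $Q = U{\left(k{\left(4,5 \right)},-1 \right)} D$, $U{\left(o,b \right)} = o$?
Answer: $\frac{5022081}{1600} \approx 3138.8$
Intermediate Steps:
$k{\left(P,f \right)} = \left(3 + P\right) \left(3 + f\right)$
$Q = -56$ ($Q = \left(9 + 3 \cdot 4 + 3 \cdot 5 + 4 \cdot 5\right) \left(-1\right) = \left(9 + 12 + 15 + 20\right) \left(-1\right) = 56 \left(-1\right) = -56$)
$n = - \frac{1}{40}$ ($n = \frac{1}{-40} = - \frac{1}{40} \approx -0.025$)
$\left(n + Q\right)^{2} = \left(- \frac{1}{40} - 56\right)^{2} = \left(- \frac{2241}{40}\right)^{2} = \frac{5022081}{1600}$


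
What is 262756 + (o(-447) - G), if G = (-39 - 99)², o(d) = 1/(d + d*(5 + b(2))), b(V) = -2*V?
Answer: 217878527/894 ≈ 2.4371e+5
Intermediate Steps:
o(d) = 1/(2*d) (o(d) = 1/(d + d*(5 - 2*2)) = 1/(d + d*(5 - 4)) = 1/(d + d*1) = 1/(d + d) = 1/(2*d))
G = 19044 (G = (-138)² = 19044)
262756 + (o(-447) - G) = 262756 + ((½)/(-447) - 1*19044) = 262756 + ((½)*(-1/447) - 19044) = 262756 + (-1/894 - 19044) = 262756 - 17025337/894 = 217878527/894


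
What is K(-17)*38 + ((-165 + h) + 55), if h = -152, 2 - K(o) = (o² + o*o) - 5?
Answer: -21960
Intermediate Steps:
K(o) = 7 - 2*o² (K(o) = 2 - ((o² + o*o) - 5) = 2 - ((o² + o²) - 5) = 2 - (2*o² - 5) = 2 - (-5 + 2*o²) = 2 + (5 - 2*o²) = 7 - 2*o²)
K(-17)*38 + ((-165 + h) + 55) = (7 - 2*(-17)²)*38 + ((-165 - 152) + 55) = (7 - 2*289)*38 + (-317 + 55) = (7 - 578)*38 - 262 = -571*38 - 262 = -21698 - 262 = -21960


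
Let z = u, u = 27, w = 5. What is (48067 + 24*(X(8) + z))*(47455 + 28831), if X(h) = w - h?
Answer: 3710779898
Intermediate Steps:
X(h) = 5 - h
z = 27
(48067 + 24*(X(8) + z))*(47455 + 28831) = (48067 + 24*((5 - 1*8) + 27))*(47455 + 28831) = (48067 + 24*((5 - 8) + 27))*76286 = (48067 + 24*(-3 + 27))*76286 = (48067 + 24*24)*76286 = (48067 + 576)*76286 = 48643*76286 = 3710779898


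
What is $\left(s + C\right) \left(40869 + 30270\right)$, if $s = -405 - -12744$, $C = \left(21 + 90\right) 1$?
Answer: $885680550$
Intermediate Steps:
$C = 111$ ($C = 111 \cdot 1 = 111$)
$s = 12339$ ($s = -405 + 12744 = 12339$)
$\left(s + C\right) \left(40869 + 30270\right) = \left(12339 + 111\right) \left(40869 + 30270\right) = 12450 \cdot 71139 = 885680550$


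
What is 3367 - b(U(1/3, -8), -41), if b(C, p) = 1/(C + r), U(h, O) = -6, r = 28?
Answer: 74073/22 ≈ 3367.0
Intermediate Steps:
b(C, p) = 1/(28 + C) (b(C, p) = 1/(C + 28) = 1/(28 + C))
3367 - b(U(1/3, -8), -41) = 3367 - 1/(28 - 6) = 3367 - 1/22 = 74073/22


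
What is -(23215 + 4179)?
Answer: -27394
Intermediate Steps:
-(23215 + 4179) = -1*27394 = -27394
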